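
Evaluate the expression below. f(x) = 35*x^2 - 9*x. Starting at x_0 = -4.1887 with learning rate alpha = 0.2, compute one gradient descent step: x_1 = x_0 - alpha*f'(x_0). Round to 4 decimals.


We compute the gradient at x_0 and apply the update.
f'(x) = 70*x - 9
f'(-4.1887) = 70*-4.1887 - 9 = -302.209
x_1 = -4.1887 - 0.2*-302.209 = 56.2531


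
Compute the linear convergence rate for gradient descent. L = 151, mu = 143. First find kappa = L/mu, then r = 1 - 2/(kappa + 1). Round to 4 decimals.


Step 1: Compute the condition number.
kappa = L/mu = 151/143 = 1.0559
Step 2: Compute the convergence rate.
r = 1 - 2/(kappa + 1) = 1 - 2*mu/(L + mu) = (L - mu)/(L + mu) = 8/294 = 0.0272


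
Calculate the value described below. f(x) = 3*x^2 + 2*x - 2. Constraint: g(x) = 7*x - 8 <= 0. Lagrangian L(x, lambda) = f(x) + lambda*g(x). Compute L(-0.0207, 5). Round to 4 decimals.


Step 1: Evaluate f(x).
f(-0.0207) = 3*(-0.0207)^2 + 2*(-0.0207) - 2 = -2.0401
Step 2: Evaluate g(x).
g(-0.0207) = 7*-0.0207 - 8 = -8.1449
Step 3: Compute Lagrangian.
L = -2.0401 + 5*-8.1449 = -42.7646


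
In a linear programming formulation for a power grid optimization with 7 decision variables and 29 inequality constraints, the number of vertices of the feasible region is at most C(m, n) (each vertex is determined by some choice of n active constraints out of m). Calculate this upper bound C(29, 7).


Each vertex corresponds to some choice of n active constraints out of m, so the number of vertices is at most C(m, n) = m! / (n!(m-n)!).
m = 29, n = 7
Numerator: 29 * 28 * 27 * 26 * 25 * 24 * 23
Denominator: 7! = 5040
C(29, 7) = 1560780


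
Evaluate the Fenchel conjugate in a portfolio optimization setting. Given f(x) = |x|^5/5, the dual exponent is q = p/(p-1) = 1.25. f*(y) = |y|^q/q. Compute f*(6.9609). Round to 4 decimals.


The conjugate exponent q satisfies 1/p + 1/q = 1.
p = 5, so q = 5/(5 - 1) = 1.25
|y|^q = 6.9609^1.25 = 11.3066
f*(6.9609) = 11.3066 / 1.25 = 9.0453


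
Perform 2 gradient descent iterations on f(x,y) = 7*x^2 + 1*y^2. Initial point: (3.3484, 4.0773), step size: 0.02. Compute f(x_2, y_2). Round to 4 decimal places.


Gradient descent on f(x,y) = 7*x^2 + 1*y^2.
Starting point: (3.3484, 4.0773), alpha = 0.02
Step 1: grad_x = 2*7*3.3484 = 46.8776, grad_y = 2*1*4.0773 = 8.1546
  x_1 = 3.3484 - 0.02*46.8776 = 2.4108
  y_1 = 4.0773 - 0.02*8.1546 = 3.9142
Step 2: grad_x = 2*7*2.4108 = 33.7519, grad_y = 2*1*3.9142 = 7.8284
  x_2 = 2.4108 - 0.02*33.7519 = 1.7358
  y_2 = 3.9142 - 0.02*7.8284 = 3.7576
f(1.7358, 3.7576) = 7*1.7358^2 + 1*3.7576^2 = 35.2111


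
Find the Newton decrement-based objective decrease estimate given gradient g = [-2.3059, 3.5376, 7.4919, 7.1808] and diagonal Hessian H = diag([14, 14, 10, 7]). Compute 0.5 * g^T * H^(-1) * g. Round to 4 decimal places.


Step 1: H is diagonal, so H^(-1) * g = [-0.1647, 0.2527, 0.7492, 1.0258].
Step 2: g^T H^(-1) g = sum_i g_i^2 / H_ii
  = (-2.3059)^2/14 + (3.5376)^2/14 + (7.4919)^2/10 + (7.1808)^2/7
  = 0.3798 + 0.8939 + 5.6129 + 7.3663 = 14.2528
Step 3: Objective decrease = 0.5 * g^T H^(-1) g = 7.1264


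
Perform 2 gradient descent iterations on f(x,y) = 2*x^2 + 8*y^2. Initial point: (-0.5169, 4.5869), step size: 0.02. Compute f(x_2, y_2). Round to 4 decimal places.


Gradient descent on f(x,y) = 2*x^2 + 8*y^2.
Starting point: (-0.5169, 4.5869), alpha = 0.02
Step 1: grad_x = 2*2*-0.5169 = -2.0676, grad_y = 2*8*4.5869 = 73.3904
  x_1 = -0.5169 - 0.02*-2.0676 = -0.4755
  y_1 = 4.5869 - 0.02*73.3904 = 3.1191
Step 2: grad_x = 2*2*-0.4755 = -1.9022, grad_y = 2*8*3.1191 = 49.9055
  x_2 = -0.4755 - 0.02*-1.9022 = -0.4375
  y_2 = 3.1191 - 0.02*49.9055 = 2.121
f(-0.4375, 2.121) = 2*(-0.4375)^2 + 8*2.121^2 = 36.3714


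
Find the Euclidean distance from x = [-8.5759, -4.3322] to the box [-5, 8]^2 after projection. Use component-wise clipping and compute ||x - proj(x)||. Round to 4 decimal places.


Project each component onto [-5, 8].
clip(-8.5759) = -5.0, clip(-4.3322) = -4.3322
Projection = [-5.0, -4.3322]
Squared diffs: [12.7871, 0.0]
Distance = sqrt(12.7871) = 3.5759


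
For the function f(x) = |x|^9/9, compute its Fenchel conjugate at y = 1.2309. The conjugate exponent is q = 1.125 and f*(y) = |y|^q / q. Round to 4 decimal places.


The conjugate exponent q satisfies 1/p + 1/q = 1.
p = 9, so q = 9/(9 - 1) = 1.125
|y|^q = 1.2309^1.125 = 1.2633
f*(1.2309) = 1.2633 / 1.125 = 1.1229


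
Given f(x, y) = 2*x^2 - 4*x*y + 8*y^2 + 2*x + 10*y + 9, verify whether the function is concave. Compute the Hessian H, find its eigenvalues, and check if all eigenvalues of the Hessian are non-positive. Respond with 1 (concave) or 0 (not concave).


The Hessian of f(x,y) = 2*x^2 - 4*x*y + 8*y^2 + 2*x + 10*y + 9 is:
H = [[4, -4], [-4, 16]]
Trace = 4 + 16 = 20
Determinant = 4*16 - (-4)^2 = 48
Discriminant = (20)^2 - 4*48 = 208.0
Eigenvalues: lambda_1 = 2.7889, lambda_2 = 17.2111
The function is not concave.

0


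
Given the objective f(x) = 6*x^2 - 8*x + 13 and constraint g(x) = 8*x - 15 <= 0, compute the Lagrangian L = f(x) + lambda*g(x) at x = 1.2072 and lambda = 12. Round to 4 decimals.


Step 1: Evaluate f(x).
f(1.2072) = 6*1.2072^2 - 8*1.2072 + 13 = 12.0864
Step 2: Evaluate g(x).
g(1.2072) = 8*1.2072 - 15 = -5.3424
Step 3: Compute Lagrangian.
L = 12.0864 + 12*-5.3424 = -52.0224


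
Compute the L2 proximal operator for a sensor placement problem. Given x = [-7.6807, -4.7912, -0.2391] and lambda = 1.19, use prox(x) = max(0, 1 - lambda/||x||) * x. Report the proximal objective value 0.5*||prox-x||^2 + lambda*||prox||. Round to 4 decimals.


Step 1: Compute ||x||.
||x|| = 9.0557
Step 2: Compute scaling factor.
scale = max(0, 1 - 1.19/9.0557) = 0.8686
Step 3: prox(x) = [-6.6714, -4.1616, -0.2077]
||prox(x)|| = 7.8657
Step 4: Proximal objective.
0.5*||prox-x||^2 = 0.7081
lambda*||prox|| = 9.3602
Total = 10.0682


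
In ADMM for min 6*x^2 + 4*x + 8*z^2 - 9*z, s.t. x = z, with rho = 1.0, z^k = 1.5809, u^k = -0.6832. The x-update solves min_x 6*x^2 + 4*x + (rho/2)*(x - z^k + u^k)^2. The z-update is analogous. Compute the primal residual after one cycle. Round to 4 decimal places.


ADMM iteration with rho = 1.0, z^k = 1.5809, u^k = -0.6832
Step 1: x-update.
Minimize 6*x^2 + 4*x + (1.0/2)*(x - 1.5809 - 0.6832)^2
FOC: (2*6 + 1.0)*x = -4 + 1.0*(1.5809 + 0.6832)
x^{k+1} = -0.1335
Step 2: z-update.
Minimize 8*z^2 - 9*z + (1.0/2)*(-0.1335 - z - 0.6832)^2
FOC: (2*8 + 1.0)*z = 9 + 1.0*(-0.1335 - 0.6832)
z^{k+1} = 0.4814
Step 3: u-update.
u^{k+1} = -0.6832 - 0.1335 - 0.4814 = -1.2981
Step 4: Primal residual = |-0.1335 - 0.4814| = 0.6149


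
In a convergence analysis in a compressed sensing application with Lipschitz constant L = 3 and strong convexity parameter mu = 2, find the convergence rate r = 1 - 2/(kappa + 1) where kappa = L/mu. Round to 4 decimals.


Step 1: Compute the condition number.
kappa = L/mu = 3/2 = 1.5
Step 2: Compute the convergence rate.
r = 1 - 2/(kappa + 1) = 1 - 2*mu/(L + mu) = (L - mu)/(L + mu) = 1/5 = 0.2


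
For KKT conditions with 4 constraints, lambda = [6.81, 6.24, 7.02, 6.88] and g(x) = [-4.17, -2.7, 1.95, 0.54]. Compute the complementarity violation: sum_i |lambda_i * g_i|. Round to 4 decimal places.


KKT complementary slackness check:
lambda_1 * g_1 = 6.81 * -4.17 = -28.3977
lambda_2 * g_2 = 6.24 * -2.7 = -16.848
lambda_3 * g_3 = 7.02 * 1.95 = 13.689
lambda_4 * g_4 = 6.88 * 0.54 = 3.7152
Total violation = 28.3977 + 16.848 + 13.689 + 3.7152 = 62.6499


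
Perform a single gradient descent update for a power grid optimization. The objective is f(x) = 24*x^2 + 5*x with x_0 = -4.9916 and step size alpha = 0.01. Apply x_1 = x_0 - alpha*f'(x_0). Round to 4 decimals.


We compute the gradient at x_0 and apply the update.
f'(x) = 48*x + 5
f'(-4.9916) = 48*-4.9916 + 5 = -234.5968
x_1 = -4.9916 - 0.01*-234.5968 = -2.6456


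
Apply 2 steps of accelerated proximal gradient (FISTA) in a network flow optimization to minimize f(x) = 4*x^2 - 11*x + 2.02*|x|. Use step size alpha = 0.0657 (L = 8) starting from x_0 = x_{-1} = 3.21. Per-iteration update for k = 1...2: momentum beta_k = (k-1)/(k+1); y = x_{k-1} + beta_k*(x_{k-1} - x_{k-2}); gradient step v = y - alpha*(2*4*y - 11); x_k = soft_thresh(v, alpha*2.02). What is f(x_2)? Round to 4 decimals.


FISTA on f(x) = 4*x^2 - 11*x + 2.02*|x|
L = 8, alpha = 0.0657
Iteration 1: beta = 0.0, y = 3.21 + 0.0*(3.21 - 3.21) = 3.21
  grad(y) = 14.68, v = y - alpha*grad = 2.2455
  prox(v) = soft_thresh(2.2455, 0.1327) = 2.1128
Iteration 2: beta = 0.3333, y = 2.1128 + 0.3333*(2.1128 - 3.21) = 1.7471
  grad(y) = 2.9766, v = y - alpha*grad = 1.5515
  prox(v) = soft_thresh(1.5515, 0.1327) = 1.4188
f(x_2) = 4*1.4188^2 - 11*1.4188 + 2.02*|1.4188| = -4.6888


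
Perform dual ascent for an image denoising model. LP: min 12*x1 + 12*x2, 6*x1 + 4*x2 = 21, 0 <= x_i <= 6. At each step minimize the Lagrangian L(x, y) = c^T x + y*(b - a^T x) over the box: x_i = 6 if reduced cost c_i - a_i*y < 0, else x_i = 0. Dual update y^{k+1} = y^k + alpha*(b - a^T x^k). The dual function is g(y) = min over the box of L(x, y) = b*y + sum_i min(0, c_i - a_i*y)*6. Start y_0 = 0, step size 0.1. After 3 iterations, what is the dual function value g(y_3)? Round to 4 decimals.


Dual ascent for LP: min 12*x1 + 12*x2, 6*x1 + 4*x2 = 21, 0 <= x_i <= 6
Step 1: y^k = 0.0, reduced costs: (12.0, 12.0)
  x^k = (0.0, 0.0), subgradient = b - a^T x = 21.0
  y^{k+1} = 0.0 + 0.1*21.0 = 2.1
Step 2: y^k = 2.1, reduced costs: (-0.6, 3.6)
  x^k = (6.0, 0.0), subgradient = b - a^T x = -15.0
  y^{k+1} = 2.1 + 0.1*-15.0 = 0.6
Step 3: y^k = 0.6, reduced costs: (8.4, 9.6)
  x^k = (0.0, 0.0), subgradient = b - a^T x = 21.0
  y^{k+1} = 0.6 + 0.1*21.0 = 2.7
Dual objective at y_3 = 2.7: reduced costs (-4.2, 1.2), box minimizer x = (6.0, 0.0)
g(y_3) = b*y + (c1 - a1*y)*x1 + (c2 - a2*y)*x2 = 21*2.7 + (-4.2)*6.0 + 1.2*0.0 = 56.7 - 25.2 + 0.0 = 31.5


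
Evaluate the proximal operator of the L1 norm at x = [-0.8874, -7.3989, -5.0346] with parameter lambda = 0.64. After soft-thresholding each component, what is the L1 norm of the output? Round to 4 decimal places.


Soft-thresholding with lambda = 0.64:
prox(-0.8874) = sign(-0.8874)*max(|-0.8874| - 0.64, 0) = -0.2474
prox(-7.3989) = sign(-7.3989)*max(|-7.3989| - 0.64, 0) = -6.7589
prox(-5.0346) = sign(-5.0346)*max(|-5.0346| - 0.64, 0) = -4.3946
prox(x) = [-0.2474, -6.7589, -4.3946]
||prox(x)||_1 = 0.2474 + 6.7589 + 4.3946 = 11.4009


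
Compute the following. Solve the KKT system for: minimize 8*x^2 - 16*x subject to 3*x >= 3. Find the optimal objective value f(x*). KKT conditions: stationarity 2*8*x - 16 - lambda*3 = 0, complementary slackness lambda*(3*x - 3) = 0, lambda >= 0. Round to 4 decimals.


Step 1: Try lambda = 0 (constraint inactive).
Stationarity: 2*8*x - 16 = 0
x* = 16/(2*8) = 1.0
Check constraint: 3*1.0 = 3.0 >= 3 -- satisfied.
Step 2: Compute optimal value.
f(x*) = 8*1.0^2 - 16*1.0 = -8.0


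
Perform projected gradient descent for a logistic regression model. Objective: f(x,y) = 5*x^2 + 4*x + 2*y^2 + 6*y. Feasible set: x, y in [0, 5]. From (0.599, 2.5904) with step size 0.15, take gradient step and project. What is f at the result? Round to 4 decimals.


Step 1: Compute gradient at (0.599, 2.5904).
grad_x = 2*5*0.599 + 4 = 9.99
grad_y = 2*2*2.5904 + 6 = 16.3616
Step 2: Gradient step.
x_raw = 0.599 - 0.15*9.99 = -0.8995
y_raw = 2.5904 - 0.15*16.3616 = 0.1362
Step 3: Project onto [0, 5].
x_proj = clip(-0.8995) = 0.0
y_proj = clip(0.1362) = 0.1362
Step 4: Evaluate f.
f(0.0, 0.1362) = 0.854


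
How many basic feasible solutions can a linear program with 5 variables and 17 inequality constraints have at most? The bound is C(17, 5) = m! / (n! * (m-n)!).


Each vertex corresponds to some choice of n active constraints out of m, so the number of vertices is at most C(m, n) = m! / (n!(m-n)!).
m = 17, n = 5
Numerator: 17 * 16 * 15 * 14 * 13
Denominator: 5! = 120
C(17, 5) = 6188


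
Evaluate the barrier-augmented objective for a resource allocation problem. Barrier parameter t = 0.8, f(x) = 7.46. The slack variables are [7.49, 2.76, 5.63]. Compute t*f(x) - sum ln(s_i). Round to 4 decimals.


Step 1: Compute log-barrier.
ln values: [2.0136, 1.0152, 1.7281]
phi = -(2.0136 + 1.0152 + 1.7281) = -4.7569
Step 2: Compute augmented objective.
t*f(x) = 0.8*7.46 = 5.968
Total = 5.968 - 4.7569 = 1.2111


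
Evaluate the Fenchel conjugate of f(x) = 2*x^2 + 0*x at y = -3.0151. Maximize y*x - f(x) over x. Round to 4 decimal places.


f*(y) = sup_x {y*x - a*x^2 - b*x} = sup_x {(y-b)*x - a*x^2}
FOC: (y - b) - 2a*x = 0 => x* = (y - b)/(2a)
x* = (-3.0151 - 0)/(2*2) = -0.7538
f*(-3.0151) = (y-b)^2/(4a) = (-3.0151 - 0)^2/(4*2)
= 9.0908/8 = 1.1364


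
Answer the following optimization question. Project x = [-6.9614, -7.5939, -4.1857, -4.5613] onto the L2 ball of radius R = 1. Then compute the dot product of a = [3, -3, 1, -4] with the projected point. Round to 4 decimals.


Step 1: Compute ||x|| (intermediates to 6 decimals).
||x|| = sqrt((-6.9614)^2 + (-7.5939)^2 + (-4.1857)^2 + (-4.5613)^2) = 12.0189
Step 2: Project.
Since ||x|| > R, scale = R/||x|| = 1/12.0189 = 0.083202, proj(x) = scale * x
proj(x) = [-0.579202, -0.631828, -0.348259, -0.379509]
Step 3: Dot product.
a^T * proj(x) = 3*(-0.579202) - 3*(-0.631828) + 1*(-0.348259) - 4*(-0.379509) = 1.3277


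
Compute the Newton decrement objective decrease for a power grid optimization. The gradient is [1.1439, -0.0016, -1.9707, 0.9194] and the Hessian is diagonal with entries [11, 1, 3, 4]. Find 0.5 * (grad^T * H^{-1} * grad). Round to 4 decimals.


Step 1: H is diagonal, so H^(-1) * g = [0.104, -0.0016, -0.6569, 0.2299].
Step 2: g^T H^(-1) g = sum_i g_i^2 / H_ii
  = (1.1439)^2/11 + (-0.0016)^2/1 + (-1.9707)^2/3 + (0.9194)^2/4
  = 0.119 + 0.0 + 1.2946 + 0.2113 = 1.6248
Step 3: Objective decrease = 0.5 * g^T H^(-1) g = 0.8124


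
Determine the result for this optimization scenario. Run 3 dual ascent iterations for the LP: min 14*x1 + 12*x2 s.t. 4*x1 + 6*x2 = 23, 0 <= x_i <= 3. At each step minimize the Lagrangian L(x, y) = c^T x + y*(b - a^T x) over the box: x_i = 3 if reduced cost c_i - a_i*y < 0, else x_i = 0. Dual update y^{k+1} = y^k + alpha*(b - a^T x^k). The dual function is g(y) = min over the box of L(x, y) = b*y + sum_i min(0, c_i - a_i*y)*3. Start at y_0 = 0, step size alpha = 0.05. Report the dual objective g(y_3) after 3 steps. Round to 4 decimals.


Dual ascent for LP: min 14*x1 + 12*x2, 4*x1 + 6*x2 = 23, 0 <= x_i <= 3
Step 1: y^k = 0.0, reduced costs: (14.0, 12.0)
  x^k = (0.0, 0.0), subgradient = b - a^T x = 23.0
  y^{k+1} = 0.0 + 0.05*23.0 = 1.15
Step 2: y^k = 1.15, reduced costs: (9.4, 5.1)
  x^k = (0.0, 0.0), subgradient = b - a^T x = 23.0
  y^{k+1} = 1.15 + 0.05*23.0 = 2.3
Step 3: y^k = 2.3, reduced costs: (4.8, -1.8)
  x^k = (0.0, 3.0), subgradient = b - a^T x = 5.0
  y^{k+1} = 2.3 + 0.05*5.0 = 2.55
Dual objective at y_3 = 2.55: reduced costs (3.8, -3.3), box minimizer x = (0.0, 3.0)
g(y_3) = b*y + (c1 - a1*y)*x1 + (c2 - a2*y)*x2 = 23*2.55 + 3.8*0.0 + (-3.3)*3.0 = 58.65 + 0.0 - 9.9 = 48.75


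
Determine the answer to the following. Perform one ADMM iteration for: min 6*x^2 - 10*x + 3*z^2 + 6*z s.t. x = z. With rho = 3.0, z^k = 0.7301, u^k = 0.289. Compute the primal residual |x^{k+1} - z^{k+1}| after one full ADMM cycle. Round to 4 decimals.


ADMM iteration with rho = 3.0, z^k = 0.7301, u^k = 0.289
Step 1: x-update.
Minimize 6*x^2 - 10*x + (3.0/2)*(x - 0.7301 + 0.289)^2
FOC: (2*6 + 3.0)*x = 10 + 3.0*(0.7301 - 0.289)
x^{k+1} = 0.7549
Step 2: z-update.
Minimize 3*z^2 + 6*z + (3.0/2)*(0.7549 - z + 0.289)^2
FOC: (2*3 + 3.0)*z = -6 + 3.0*(0.7549 + 0.289)
z^{k+1} = -0.3187
Step 3: u-update.
u^{k+1} = 0.289 + 0.7549 + 0.3187 = 1.3626
Step 4: Primal residual = |0.7549 + 0.3187| = 1.0736


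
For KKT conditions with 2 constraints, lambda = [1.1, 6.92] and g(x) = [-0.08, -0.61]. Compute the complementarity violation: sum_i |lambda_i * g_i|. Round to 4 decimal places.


KKT complementary slackness check:
lambda_1 * g_1 = 1.1 * -0.08 = -0.088
lambda_2 * g_2 = 6.92 * -0.61 = -4.2212
Total violation = 0.088 + 4.2212 = 4.3092


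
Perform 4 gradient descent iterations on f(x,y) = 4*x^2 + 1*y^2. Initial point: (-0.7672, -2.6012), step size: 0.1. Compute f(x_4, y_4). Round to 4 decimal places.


Gradient descent on f(x,y) = 4*x^2 + 1*y^2.
Starting point: (-0.7672, -2.6012), alpha = 0.1
Step 1: grad_x = 2*4*-0.7672 = -6.1376, grad_y = 2*1*-2.6012 = -5.2024
  x_1 = -0.7672 - 0.1*-6.1376 = -0.1534
  y_1 = -2.6012 - 0.1*-5.2024 = -2.081
Step 2: grad_x = 2*4*-0.1534 = -1.2275, grad_y = 2*1*-2.081 = -4.1619
  x_2 = -0.1534 - 0.1*-1.2275 = -0.0307
  y_2 = -2.081 - 0.1*-4.1619 = -1.6648
Step 3: grad_x = 2*4*-0.0307 = -0.2455, grad_y = 2*1*-1.6648 = -3.3295
  x_3 = -0.0307 - 0.1*-0.2455 = -0.0061
  y_3 = -1.6648 - 0.1*-3.3295 = -1.3318
Step 4: grad_x = 2*4*-0.0061 = -0.0491, grad_y = 2*1*-1.3318 = -2.6636
  x_4 = -0.0061 - 0.1*-0.0491 = -0.0012
  y_4 = -1.3318 - 0.1*-2.6636 = -1.0655
f(-0.0012, -1.0655) = 4*(-0.0012)^2 + 1*(-1.0655)^2 = 1.1352


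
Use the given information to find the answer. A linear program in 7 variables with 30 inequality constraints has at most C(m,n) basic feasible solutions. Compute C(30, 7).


Each vertex corresponds to some choice of n active constraints out of m, so the number of vertices is at most C(m, n) = m! / (n!(m-n)!).
m = 30, n = 7
Numerator: 30 * 29 * 28 * 27 * 26 * 25 * 24
Denominator: 7! = 5040
C(30, 7) = 2035800


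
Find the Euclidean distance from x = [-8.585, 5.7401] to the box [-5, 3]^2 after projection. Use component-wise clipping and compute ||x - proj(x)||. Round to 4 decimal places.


Project each component onto [-5, 3].
clip(-8.585) = -5.0, clip(5.7401) = 3.0
Projection = [-5.0, 3.0]
Squared diffs: [12.8522, 7.5081]
Distance = sqrt(20.3603) = 4.5122


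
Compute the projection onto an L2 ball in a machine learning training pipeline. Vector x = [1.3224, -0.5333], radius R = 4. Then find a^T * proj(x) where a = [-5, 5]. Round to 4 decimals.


Step 1: Compute ||x|| (intermediates to 6 decimals).
||x|| = sqrt(1.3224^2 + (-0.5333)^2) = 1.425886
Step 2: Project.
Since ||x|| <= R, proj = x (no scaling needed).
proj(x) = [1.3224, -0.5333]
Step 3: Dot product.
a^T * proj(x) = -5*1.3224 + 5*(-0.5333) = -9.2785


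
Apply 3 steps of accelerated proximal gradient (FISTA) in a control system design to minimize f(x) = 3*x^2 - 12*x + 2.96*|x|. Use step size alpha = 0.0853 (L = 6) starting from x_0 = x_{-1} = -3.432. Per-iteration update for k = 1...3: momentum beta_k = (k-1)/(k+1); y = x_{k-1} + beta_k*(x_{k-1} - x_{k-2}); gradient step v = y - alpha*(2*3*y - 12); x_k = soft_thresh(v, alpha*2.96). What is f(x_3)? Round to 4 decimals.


FISTA on f(x) = 3*x^2 - 12*x + 2.96*|x|
L = 6, alpha = 0.0853
Iteration 1: beta = 0.0, y = -3.432 + 0.0*(-3.432 + 3.432) = -3.432
  grad(y) = -32.592, v = y - alpha*grad = -0.6519
  prox(v) = soft_thresh(-0.6519, 0.2525) = -0.3994
Iteration 2: beta = 0.3333, y = -0.3994 + 0.3333*(-0.3994 + 3.432) = 0.6114
  grad(y) = -8.3313, v = y - alpha*grad = 1.3221
  prox(v) = soft_thresh(1.3221, 0.2525) = 1.0696
Iteration 3: beta = 0.5, y = 1.0696 + 0.5*(1.0696 + 0.3994) = 1.8041
  grad(y) = -1.1752, v = y - alpha*grad = 1.9044
  prox(v) = soft_thresh(1.9044, 0.2525) = 1.6519
f(x_3) = 3*1.6519^2 - 12*1.6519 + 2.96*|1.6519| = -6.7469


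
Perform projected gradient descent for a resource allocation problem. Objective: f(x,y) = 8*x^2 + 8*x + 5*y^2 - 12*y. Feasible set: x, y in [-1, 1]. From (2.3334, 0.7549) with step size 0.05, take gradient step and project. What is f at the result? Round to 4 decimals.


Step 1: Compute gradient at (2.3334, 0.7549).
grad_x = 2*8*2.3334 + 8 = 45.3344
grad_y = 2*5*0.7549 - 12 = -4.451
Step 2: Gradient step.
x_raw = 2.3334 - 0.05*45.3344 = 0.0667
y_raw = 0.7549 - 0.05*-4.451 = 0.9775
Step 3: Project onto [-1, 1].
x_proj = clip(0.0667) = 0.0667
y_proj = clip(0.9775) = 0.9775
Step 4: Evaluate f.
f(0.0667, 0.9775) = -6.3833


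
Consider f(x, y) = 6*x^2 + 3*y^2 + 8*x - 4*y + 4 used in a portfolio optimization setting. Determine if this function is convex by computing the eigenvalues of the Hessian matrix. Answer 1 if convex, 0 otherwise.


The Hessian of f(x,y) = 6*x^2 + 3*y^2 + 8*x - 4*y + 4 is:
H = [[12, 0], [0, 6]]
Trace = 12 + 6 = 18
Determinant = 12*6 - (0)^2 = 72
Discriminant = (18)^2 - 4*72 = 36.0
Eigenvalues: lambda_1 = 6.0, lambda_2 = 12.0
The function is convex.

1


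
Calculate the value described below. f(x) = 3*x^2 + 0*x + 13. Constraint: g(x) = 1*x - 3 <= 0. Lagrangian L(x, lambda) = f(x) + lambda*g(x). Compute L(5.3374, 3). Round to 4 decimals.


Step 1: Evaluate f(x).
f(5.3374) = 3*5.3374^2 + 0*5.3374 + 13 = 98.4635
Step 2: Evaluate g(x).
g(5.3374) = 1*5.3374 - 3 = 2.3374
Step 3: Compute Lagrangian.
L = 98.4635 + 3*2.3374 = 105.4757


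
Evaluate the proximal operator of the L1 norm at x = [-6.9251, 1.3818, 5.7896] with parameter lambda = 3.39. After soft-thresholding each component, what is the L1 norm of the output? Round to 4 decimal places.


Soft-thresholding with lambda = 3.39:
prox(-6.9251) = sign(-6.9251)*max(|-6.9251| - 3.39, 0) = -3.5351
prox(1.3818) = sign(1.3818)*max(|1.3818| - 3.39, 0) = 0.0
prox(5.7896) = sign(5.7896)*max(|5.7896| - 3.39, 0) = 2.3996
prox(x) = [-3.5351, 0.0, 2.3996]
||prox(x)||_1 = 3.5351 + 0.0 + 2.3996 = 5.9347


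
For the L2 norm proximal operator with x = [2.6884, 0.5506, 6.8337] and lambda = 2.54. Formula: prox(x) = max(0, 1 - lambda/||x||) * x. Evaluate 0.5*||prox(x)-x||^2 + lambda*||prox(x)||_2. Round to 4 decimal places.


Step 1: Compute ||x||.
||x|| = 7.3641
Step 2: Compute scaling factor.
scale = max(0, 1 - 2.54/7.3641) = 0.6551
Step 3: prox(x) = [1.7611, 0.3607, 4.4766]
||prox(x)|| = 4.8241
Step 4: Proximal objective.
0.5*||prox-x||^2 = 3.2258
lambda*||prox|| = 12.2532
Total = 15.479


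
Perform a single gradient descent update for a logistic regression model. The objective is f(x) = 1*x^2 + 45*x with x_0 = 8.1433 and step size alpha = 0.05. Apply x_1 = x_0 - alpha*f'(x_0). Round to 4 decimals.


We compute the gradient at x_0 and apply the update.
f'(x) = 2*x + 45
f'(8.1433) = 2*8.1433 + 45 = 61.2866
x_1 = 8.1433 - 0.05*61.2866 = 5.079


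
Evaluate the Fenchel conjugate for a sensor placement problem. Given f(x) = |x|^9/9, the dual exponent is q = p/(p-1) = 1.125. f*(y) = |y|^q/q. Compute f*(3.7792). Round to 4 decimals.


The conjugate exponent q satisfies 1/p + 1/q = 1.
p = 9, so q = 9/(9 - 1) = 1.125
|y|^q = 3.7792^1.125 = 4.4625
f*(3.7792) = 4.4625 / 1.125 = 3.9666


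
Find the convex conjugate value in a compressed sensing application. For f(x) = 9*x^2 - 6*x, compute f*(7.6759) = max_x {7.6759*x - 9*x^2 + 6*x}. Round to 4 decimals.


f*(y) = sup_x {y*x - a*x^2 - b*x} = sup_x {(y-b)*x - a*x^2}
FOC: (y - b) - 2a*x = 0 => x* = (y - b)/(2a)
x* = (7.6759 + 6)/(2*9) = 0.7598
f*(7.6759) = (y-b)^2/(4a) = (7.6759 + 6)^2/(4*9)
= 187.0302/36 = 5.1953


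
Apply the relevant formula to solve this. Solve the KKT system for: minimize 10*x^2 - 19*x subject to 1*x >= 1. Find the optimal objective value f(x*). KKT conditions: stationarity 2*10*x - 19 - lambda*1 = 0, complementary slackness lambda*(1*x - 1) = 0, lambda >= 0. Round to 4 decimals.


Step 1: Try lambda = 0 (constraint inactive).
x_unc = 19/(2*10) = 0.95
Check: 1*0.95 = 0.95 < 1 -- violated!
Step 2: Constraint must be active: 1*x = 1
x* = 1/1 = 1.0
lambda = (2*10*1.0 - 19)/1 = 1.0
Step 3: Compute optimal value.
f(x*) = 10*1.0^2 - 19*1.0 = -9.0


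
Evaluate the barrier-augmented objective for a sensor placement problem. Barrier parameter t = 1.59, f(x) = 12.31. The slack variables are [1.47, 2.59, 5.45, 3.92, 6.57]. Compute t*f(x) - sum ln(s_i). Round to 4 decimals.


Step 1: Compute log-barrier.
ln values: [0.3853, 0.9517, 1.6956, 1.3661, 1.8825]
phi = -(0.3853 + 0.9517 + 1.6956 + 1.3661 + 1.8825) = -6.2811
Step 2: Compute augmented objective.
t*f(x) = 1.59*12.31 = 19.5729
Total = 19.5729 - 6.2811 = 13.2918


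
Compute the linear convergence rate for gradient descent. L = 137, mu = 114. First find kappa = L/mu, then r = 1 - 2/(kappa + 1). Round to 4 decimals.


Step 1: Compute the condition number.
kappa = L/mu = 137/114 = 1.2018
Step 2: Compute the convergence rate.
r = 1 - 2/(kappa + 1) = 1 - 2*mu/(L + mu) = (L - mu)/(L + mu) = 23/251 = 0.0916


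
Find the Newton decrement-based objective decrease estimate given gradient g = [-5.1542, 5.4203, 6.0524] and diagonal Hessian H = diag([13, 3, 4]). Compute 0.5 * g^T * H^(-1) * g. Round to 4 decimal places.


Step 1: H is diagonal, so H^(-1) * g = [-0.3965, 1.8068, 1.5131].
Step 2: g^T H^(-1) g = sum_i g_i^2 / H_ii
  = (-5.1542)^2/13 + (5.4203)^2/3 + (6.0524)^2/4
  = 2.0435 + 9.7932 + 9.1579 = 20.9946
Step 3: Objective decrease = 0.5 * g^T H^(-1) g = 10.4973


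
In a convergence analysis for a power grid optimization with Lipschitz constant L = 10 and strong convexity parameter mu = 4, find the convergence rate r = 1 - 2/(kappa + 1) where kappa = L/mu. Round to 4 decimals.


Step 1: Compute the condition number.
kappa = L/mu = 10/4 = 2.5
Step 2: Compute the convergence rate.
r = 1 - 2/(kappa + 1) = 1 - 2*mu/(L + mu) = (L - mu)/(L + mu) = 6/14 = 0.4286


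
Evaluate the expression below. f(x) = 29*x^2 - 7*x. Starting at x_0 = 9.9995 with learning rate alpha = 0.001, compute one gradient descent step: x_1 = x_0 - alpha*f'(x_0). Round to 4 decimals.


We compute the gradient at x_0 and apply the update.
f'(x) = 58*x - 7
f'(9.9995) = 58*9.9995 - 7 = 572.971
x_1 = 9.9995 - 0.001*572.971 = 9.4265


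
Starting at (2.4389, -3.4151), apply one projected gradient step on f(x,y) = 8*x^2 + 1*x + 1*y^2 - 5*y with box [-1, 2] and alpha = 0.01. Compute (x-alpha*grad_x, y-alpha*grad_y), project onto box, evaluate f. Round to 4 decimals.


Step 1: Compute gradient at (2.4389, -3.4151).
grad_x = 2*8*2.4389 + 1 = 40.0224
grad_y = 2*1*-3.4151 - 5 = -11.8302
Step 2: Gradient step.
x_raw = 2.4389 - 0.01*40.0224 = 2.0387
y_raw = -3.4151 - 0.01*-11.8302 = -3.2968
Step 3: Project onto [-1, 2].
x_proj = clip(2.0387) = 2.0
y_proj = clip(-3.2968) = -1.0
Step 4: Evaluate f.
f(2.0, -1.0) = 40.0


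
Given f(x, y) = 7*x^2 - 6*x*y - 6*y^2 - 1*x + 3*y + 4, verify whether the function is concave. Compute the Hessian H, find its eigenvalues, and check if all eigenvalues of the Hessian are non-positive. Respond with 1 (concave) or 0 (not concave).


The Hessian of f(x,y) = 7*x^2 - 6*x*y - 6*y^2 - 1*x + 3*y + 4 is:
H = [[14, -6], [-6, -12]]
Trace = 14 - 12 = 2
Determinant = 14*-12 - (-6)^2 = -204
Discriminant = (2)^2 - 4*-204 = 820.0
Eigenvalues: lambda_1 = -13.3178, lambda_2 = 15.3178
The function is not concave.

0


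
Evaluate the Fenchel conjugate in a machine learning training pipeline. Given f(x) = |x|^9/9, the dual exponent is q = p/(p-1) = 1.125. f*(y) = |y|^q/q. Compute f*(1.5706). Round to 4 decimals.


The conjugate exponent q satisfies 1/p + 1/q = 1.
p = 9, so q = 9/(9 - 1) = 1.125
|y|^q = 1.5706^1.125 = 1.6618
f*(1.5706) = 1.6618 / 1.125 = 1.4771


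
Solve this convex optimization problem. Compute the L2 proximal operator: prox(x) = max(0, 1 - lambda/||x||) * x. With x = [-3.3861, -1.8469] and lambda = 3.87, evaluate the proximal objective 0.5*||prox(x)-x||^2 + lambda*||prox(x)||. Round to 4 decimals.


Step 1: Compute ||x||.
||x|| = 3.857
Step 2: Compute scaling factor.
scale = max(0, 1 - 3.87/3.857) = 0.0
Step 3: prox(x) = [-0.0, -0.0]
||prox(x)|| = 0.0
Step 4: Proximal objective.
0.5*||prox-x||^2 = 7.4384
lambda*||prox|| = 0.0
Total = 7.4384


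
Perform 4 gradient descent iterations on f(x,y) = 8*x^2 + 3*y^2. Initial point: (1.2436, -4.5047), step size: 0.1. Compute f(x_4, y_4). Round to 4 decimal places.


Gradient descent on f(x,y) = 8*x^2 + 3*y^2.
Starting point: (1.2436, -4.5047), alpha = 0.1
Step 1: grad_x = 2*8*1.2436 = 19.8976, grad_y = 2*3*-4.5047 = -27.0282
  x_1 = 1.2436 - 0.1*19.8976 = -0.7462
  y_1 = -4.5047 - 0.1*-27.0282 = -1.8019
Step 2: grad_x = 2*8*-0.7462 = -11.9386, grad_y = 2*3*-1.8019 = -10.8113
  x_2 = -0.7462 - 0.1*-11.9386 = 0.4477
  y_2 = -1.8019 - 0.1*-10.8113 = -0.7208
Step 3: grad_x = 2*8*0.4477 = 7.1631, grad_y = 2*3*-0.7208 = -4.3245
  x_3 = 0.4477 - 0.1*7.1631 = -0.2686
  y_3 = -0.7208 - 0.1*-4.3245 = -0.2883
Step 4: grad_x = 2*8*-0.2686 = -4.2979, grad_y = 2*3*-0.2883 = -1.7298
  x_4 = -0.2686 - 0.1*-4.2979 = 0.1612
  y_4 = -0.2883 - 0.1*-1.7298 = -0.1153
f(0.1612, -0.1153) = 8*0.1612^2 + 3*(-0.1153)^2 = 0.2477


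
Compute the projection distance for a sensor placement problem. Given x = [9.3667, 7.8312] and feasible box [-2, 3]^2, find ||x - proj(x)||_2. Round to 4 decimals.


Project each component onto [-2, 3].
clip(9.3667) = 3.0, clip(7.8312) = 3.0
Projection = [3.0, 3.0]
Squared diffs: [40.5349, 23.3405]
Distance = sqrt(63.8754) = 7.9922


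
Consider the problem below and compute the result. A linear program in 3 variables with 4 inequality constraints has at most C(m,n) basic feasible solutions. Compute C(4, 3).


Each vertex corresponds to some choice of n active constraints out of m, so the number of vertices is at most C(m, n) = m! / (n!(m-n)!).
m = 4, n = 3
Numerator: 4 * 3 * 2
Denominator: 3! = 6
C(4, 3) = 4


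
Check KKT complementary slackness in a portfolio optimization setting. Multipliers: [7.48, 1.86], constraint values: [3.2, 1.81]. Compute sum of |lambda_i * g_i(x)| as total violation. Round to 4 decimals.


KKT complementary slackness check:
lambda_1 * g_1 = 7.48 * 3.2 = 23.936
lambda_2 * g_2 = 1.86 * 1.81 = 3.3666
Total violation = 23.936 + 3.3666 = 27.3026


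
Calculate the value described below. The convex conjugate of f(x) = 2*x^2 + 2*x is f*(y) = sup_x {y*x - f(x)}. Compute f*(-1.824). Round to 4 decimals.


f*(y) = sup_x {y*x - a*x^2 - b*x} = sup_x {(y-b)*x - a*x^2}
FOC: (y - b) - 2a*x = 0 => x* = (y - b)/(2a)
x* = (-1.824 - 2)/(2*2) = -0.956
f*(-1.824) = (y-b)^2/(4a) = (-1.824 - 2)^2/(4*2)
= 14.623/8 = 1.8279


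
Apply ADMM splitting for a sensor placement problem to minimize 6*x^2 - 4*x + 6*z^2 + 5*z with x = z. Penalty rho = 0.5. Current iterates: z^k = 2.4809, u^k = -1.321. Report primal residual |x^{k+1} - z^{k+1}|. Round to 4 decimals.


ADMM iteration with rho = 0.5, z^k = 2.4809, u^k = -1.321
Step 1: x-update.
Minimize 6*x^2 - 4*x + (0.5/2)*(x - 2.4809 - 1.321)^2
FOC: (2*6 + 0.5)*x = 4 + 0.5*(2.4809 + 1.321)
x^{k+1} = 0.4721
Step 2: z-update.
Minimize 6*z^2 + 5*z + (0.5/2)*(0.4721 - z - 1.321)^2
FOC: (2*6 + 0.5)*z = -5 + 0.5*(0.4721 - 1.321)
z^{k+1} = -0.434
Step 3: u-update.
u^{k+1} = -1.321 + 0.4721 + 0.434 = -0.415
Step 4: Primal residual = |0.4721 + 0.434| = 0.906


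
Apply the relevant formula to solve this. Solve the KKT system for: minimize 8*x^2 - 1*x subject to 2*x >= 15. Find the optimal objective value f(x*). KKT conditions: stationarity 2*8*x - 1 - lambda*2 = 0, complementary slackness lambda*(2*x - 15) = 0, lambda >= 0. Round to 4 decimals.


Step 1: Try lambda = 0 (constraint inactive).
x_unc = 1/(2*8) = 0.0625
Check: 2*0.0625 = 0.125 < 15 -- violated!
Step 2: Constraint must be active: 2*x = 15
x* = 15/2 = 7.5
lambda = (2*8*7.5 - 1)/2 = 59.5
Step 3: Compute optimal value.
f(x*) = 8*7.5^2 - 1*7.5 = 442.5


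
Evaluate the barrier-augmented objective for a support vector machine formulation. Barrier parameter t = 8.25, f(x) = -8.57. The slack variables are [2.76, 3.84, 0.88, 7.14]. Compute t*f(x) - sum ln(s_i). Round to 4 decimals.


Step 1: Compute log-barrier.
ln values: [1.0152, 1.3455, -0.1278, 1.9657]
phi = -(1.0152 + 1.3455 - 0.1278 + 1.9657) = -4.1986
Step 2: Compute augmented objective.
t*f(x) = 8.25*-8.57 = -70.7025
Total = -70.7025 - 4.1986 = -74.9011


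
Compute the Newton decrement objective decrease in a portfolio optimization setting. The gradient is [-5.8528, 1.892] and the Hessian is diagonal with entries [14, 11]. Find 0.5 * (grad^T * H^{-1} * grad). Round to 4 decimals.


Step 1: H is diagonal, so H^(-1) * g = [-0.4181, 0.172].
Step 2: g^T H^(-1) g = sum_i g_i^2 / H_ii
  = (-5.8528)^2/14 + (1.892)^2/11
  = 2.4468 + 0.3254 = 2.7722
Step 3: Objective decrease = 0.5 * g^T H^(-1) g = 1.3861


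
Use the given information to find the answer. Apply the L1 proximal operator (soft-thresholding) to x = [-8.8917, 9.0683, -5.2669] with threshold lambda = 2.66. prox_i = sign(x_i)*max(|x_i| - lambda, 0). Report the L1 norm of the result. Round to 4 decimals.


Soft-thresholding with lambda = 2.66:
prox(-8.8917) = sign(-8.8917)*max(|-8.8917| - 2.66, 0) = -6.2317
prox(9.0683) = sign(9.0683)*max(|9.0683| - 2.66, 0) = 6.4083
prox(-5.2669) = sign(-5.2669)*max(|-5.2669| - 2.66, 0) = -2.6069
prox(x) = [-6.2317, 6.4083, -2.6069]
||prox(x)||_1 = 6.2317 + 6.4083 + 2.6069 = 15.2469


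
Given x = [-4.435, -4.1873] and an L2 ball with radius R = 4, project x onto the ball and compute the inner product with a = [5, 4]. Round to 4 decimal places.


Step 1: Compute ||x|| (intermediates to 6 decimals).
||x|| = sqrt((-4.435)^2 + (-4.1873)^2) = 6.099402
Step 2: Project.
Since ||x|| > R, scale = R/||x|| = 4/6.099402 = 0.655802, proj(x) = scale * x
proj(x) = [-2.908482, -2.74604]
Step 3: Dot product.
a^T * proj(x) = 5*(-2.908482) + 4*(-2.74604) = -25.5266


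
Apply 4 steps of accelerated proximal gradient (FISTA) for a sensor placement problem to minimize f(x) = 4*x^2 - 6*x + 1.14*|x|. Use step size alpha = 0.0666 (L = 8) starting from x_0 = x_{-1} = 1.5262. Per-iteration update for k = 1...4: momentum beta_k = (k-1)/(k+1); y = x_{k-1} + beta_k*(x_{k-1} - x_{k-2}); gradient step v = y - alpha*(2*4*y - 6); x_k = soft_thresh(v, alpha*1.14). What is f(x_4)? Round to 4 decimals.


FISTA on f(x) = 4*x^2 - 6*x + 1.14*|x|
L = 8, alpha = 0.0666
Iteration 1: beta = 0.0, y = 1.5262 + 0.0*(1.5262 - 1.5262) = 1.5262
  grad(y) = 6.2096, v = y - alpha*grad = 1.1126
  prox(v) = soft_thresh(1.1126, 0.0759) = 1.0367
Iteration 2: beta = 0.3333, y = 1.0367 + 0.3333*(1.0367 - 1.5262) = 0.8736
  grad(y) = 0.9884, v = y - alpha*grad = 0.8077
  prox(v) = soft_thresh(0.8077, 0.0759) = 0.7318
Iteration 3: beta = 0.5, y = 0.7318 + 0.5*(0.7318 - 1.0367) = 0.5793
  grad(y) = -1.3653, v = y - alpha*grad = 0.6703
  prox(v) = soft_thresh(0.6703, 0.0759) = 0.5943
Iteration 4: beta = 0.6, y = 0.5943 + 0.6*(0.5943 - 0.7318) = 0.5119
  grad(y) = -1.905, v = y - alpha*grad = 0.6387
  prox(v) = soft_thresh(0.6387, 0.0759) = 0.5628
f(x_4) = 4*0.5628^2 - 6*0.5628 + 1.14*|0.5628| = -1.4682


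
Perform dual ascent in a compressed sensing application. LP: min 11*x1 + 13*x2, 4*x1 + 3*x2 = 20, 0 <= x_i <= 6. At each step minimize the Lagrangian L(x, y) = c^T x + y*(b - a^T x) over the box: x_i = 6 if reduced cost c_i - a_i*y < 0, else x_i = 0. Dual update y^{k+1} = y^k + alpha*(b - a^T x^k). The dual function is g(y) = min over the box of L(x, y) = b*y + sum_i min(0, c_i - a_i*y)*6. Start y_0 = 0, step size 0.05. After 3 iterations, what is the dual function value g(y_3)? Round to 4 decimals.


Dual ascent for LP: min 11*x1 + 13*x2, 4*x1 + 3*x2 = 20, 0 <= x_i <= 6
Step 1: y^k = 0.0, reduced costs: (11.0, 13.0)
  x^k = (0.0, 0.0), subgradient = b - a^T x = 20.0
  y^{k+1} = 0.0 + 0.05*20.0 = 1.0
Step 2: y^k = 1.0, reduced costs: (7.0, 10.0)
  x^k = (0.0, 0.0), subgradient = b - a^T x = 20.0
  y^{k+1} = 1.0 + 0.05*20.0 = 2.0
Step 3: y^k = 2.0, reduced costs: (3.0, 7.0)
  x^k = (0.0, 0.0), subgradient = b - a^T x = 20.0
  y^{k+1} = 2.0 + 0.05*20.0 = 3.0
Dual objective at y_3 = 3.0: reduced costs (-1.0, 4.0), box minimizer x = (6.0, 0.0)
g(y_3) = b*y + (c1 - a1*y)*x1 + (c2 - a2*y)*x2 = 20*3.0 + (-1.0)*6.0 + 4.0*0.0 = 60.0 - 6.0 + 0.0 = 54.0


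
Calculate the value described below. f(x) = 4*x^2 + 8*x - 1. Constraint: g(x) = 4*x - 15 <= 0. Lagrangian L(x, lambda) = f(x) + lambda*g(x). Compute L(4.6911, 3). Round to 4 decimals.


Step 1: Evaluate f(x).
f(4.6911) = 4*4.6911^2 + 8*4.6911 - 1 = 124.5545
Step 2: Evaluate g(x).
g(4.6911) = 4*4.6911 - 15 = 3.7644
Step 3: Compute Lagrangian.
L = 124.5545 + 3*3.7644 = 135.8477


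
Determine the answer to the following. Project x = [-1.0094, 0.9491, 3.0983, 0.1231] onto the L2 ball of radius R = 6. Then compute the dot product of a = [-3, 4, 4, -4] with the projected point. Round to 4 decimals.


Step 1: Compute ||x|| (intermediates to 6 decimals).
||x|| = sqrt((-1.0094)^2 + 0.9491^2 + 3.0983^2 + 0.1231^2) = 3.396218
Step 2: Project.
Since ||x|| <= R, proj = x (no scaling needed).
proj(x) = [-1.0094, 0.9491, 3.0983, 0.1231]
Step 3: Dot product.
a^T * proj(x) = -3*(-1.0094) + 4*0.9491 + 4*3.0983 - 4*0.1231 = 18.7254


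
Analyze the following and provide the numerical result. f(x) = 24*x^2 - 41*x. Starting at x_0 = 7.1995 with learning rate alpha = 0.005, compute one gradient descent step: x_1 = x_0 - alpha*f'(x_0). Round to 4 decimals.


We compute the gradient at x_0 and apply the update.
f'(x) = 48*x - 41
f'(7.1995) = 48*7.1995 - 41 = 304.576
x_1 = 7.1995 - 0.005*304.576 = 5.6766


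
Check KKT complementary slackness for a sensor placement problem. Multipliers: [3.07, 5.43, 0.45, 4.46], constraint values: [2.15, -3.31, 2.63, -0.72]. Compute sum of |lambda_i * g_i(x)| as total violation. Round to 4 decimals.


KKT complementary slackness check:
lambda_1 * g_1 = 3.07 * 2.15 = 6.6005
lambda_2 * g_2 = 5.43 * -3.31 = -17.9733
lambda_3 * g_3 = 0.45 * 2.63 = 1.1835
lambda_4 * g_4 = 4.46 * -0.72 = -3.2112
Total violation = 6.6005 + 17.9733 + 1.1835 + 3.2112 = 28.9685


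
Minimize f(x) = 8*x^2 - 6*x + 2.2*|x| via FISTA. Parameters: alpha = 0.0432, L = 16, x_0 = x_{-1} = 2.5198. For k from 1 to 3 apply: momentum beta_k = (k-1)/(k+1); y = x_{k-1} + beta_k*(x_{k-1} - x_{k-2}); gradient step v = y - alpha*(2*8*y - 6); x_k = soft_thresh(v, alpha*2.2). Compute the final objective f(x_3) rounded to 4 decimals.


FISTA on f(x) = 8*x^2 - 6*x + 2.2*|x|
L = 16, alpha = 0.0432
Iteration 1: beta = 0.0, y = 2.5198 + 0.0*(2.5198 - 2.5198) = 2.5198
  grad(y) = 34.3168, v = y - alpha*grad = 1.0373
  prox(v) = soft_thresh(1.0373, 0.095) = 0.9423
Iteration 2: beta = 0.3333, y = 0.9423 + 0.3333*(0.9423 - 2.5198) = 0.4164
  grad(y) = 0.6629, v = y - alpha*grad = 0.3878
  prox(v) = soft_thresh(0.3878, 0.095) = 0.2928
Iteration 3: beta = 0.5, y = 0.2928 + 0.5*(0.2928 - 0.9423) = -0.032
  grad(y) = -6.5121, v = y - alpha*grad = 0.2493
  prox(v) = soft_thresh(0.2493, 0.095) = 0.1543
f(x_3) = 8*0.1543^2 - 6*0.1543 + 2.2*|0.1543| = -0.3958


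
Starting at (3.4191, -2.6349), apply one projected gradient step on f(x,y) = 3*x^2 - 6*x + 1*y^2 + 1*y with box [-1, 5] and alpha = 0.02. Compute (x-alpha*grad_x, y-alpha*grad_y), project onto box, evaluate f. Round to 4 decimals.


Step 1: Compute gradient at (3.4191, -2.6349).
grad_x = 2*3*3.4191 - 6 = 14.5146
grad_y = 2*1*-2.6349 + 1 = -4.2698
Step 2: Gradient step.
x_raw = 3.4191 - 0.02*14.5146 = 3.1288
y_raw = -2.6349 - 0.02*-4.2698 = -2.5495
Step 3: Project onto [-1, 5].
x_proj = clip(3.1288) = 3.1288
y_proj = clip(-2.5495) = -1.0
Step 4: Evaluate f.
f(3.1288, -1.0) = 10.5955


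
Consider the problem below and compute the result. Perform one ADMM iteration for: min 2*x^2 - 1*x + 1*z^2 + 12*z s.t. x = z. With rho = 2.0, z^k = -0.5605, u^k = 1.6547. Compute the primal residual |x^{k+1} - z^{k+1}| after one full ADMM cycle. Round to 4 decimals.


ADMM iteration with rho = 2.0, z^k = -0.5605, u^k = 1.6547
Step 1: x-update.
Minimize 2*x^2 - 1*x + (2.0/2)*(x + 0.5605 + 1.6547)^2
FOC: (2*2 + 2.0)*x = 1 + 2.0*(-0.5605 - 1.6547)
x^{k+1} = -0.5717
Step 2: z-update.
Minimize 1*z^2 + 12*z + (2.0/2)*(-0.5717 - z + 1.6547)^2
FOC: (2*1 + 2.0)*z = -12 + 2.0*(-0.5717 + 1.6547)
z^{k+1} = -2.4585
Step 3: u-update.
u^{k+1} = 1.6547 - 0.5717 + 2.4585 = 3.5415
Step 4: Primal residual = |-0.5717 + 2.4585| = 1.8868


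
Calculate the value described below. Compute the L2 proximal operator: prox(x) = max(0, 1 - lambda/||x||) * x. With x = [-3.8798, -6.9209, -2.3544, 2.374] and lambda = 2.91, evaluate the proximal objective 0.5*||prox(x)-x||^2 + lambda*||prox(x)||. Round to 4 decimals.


Step 1: Compute ||x||.
||x|| = 8.6099
Step 2: Compute scaling factor.
scale = max(0, 1 - 2.91/8.6099) = 0.662
Step 3: prox(x) = [-2.5685, -4.5818, -1.5587, 1.5716]
||prox(x)|| = 5.6999
Step 4: Proximal objective.
0.5*||prox-x||^2 = 4.2341
lambda*||prox|| = 16.5867
Total = 20.8208
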